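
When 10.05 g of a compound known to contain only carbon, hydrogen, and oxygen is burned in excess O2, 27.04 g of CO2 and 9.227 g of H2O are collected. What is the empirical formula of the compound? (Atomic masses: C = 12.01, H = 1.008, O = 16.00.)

mol C = 27.04 / 44.01 = 0.6144; mass C = 0.6144 × 12.01 = 7.379 g
mol H = 2 × (9.227 / 18.02) = 1.024; mass H = 1.024 × 1.008 = 1.032 g
mass O = 10.05 − (8.411) = 1.639 g → mol O = 0.1024
Divide by the smallest (0.1024 mol O): C 5.999, H 9.999, O 1.000
Ratio ≈ 6:10:1, so the empirical formula is C6H10O

C6H10O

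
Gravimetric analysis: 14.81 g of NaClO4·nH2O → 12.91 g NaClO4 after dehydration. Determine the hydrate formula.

NaClO4·H2O

Mass of water lost = 14.81 − 12.91 = 1.9 g → 1.9 / 18.02 = 0.1054 mol H2O
Molar mass of NaClO4 = 122.44 g/mol → mol NaClO4 = 12.91 / 122.44 = 0.1054
n = 0.1054 / 0.1054 = 1.00 ≈ 1 → NaClO4·H2O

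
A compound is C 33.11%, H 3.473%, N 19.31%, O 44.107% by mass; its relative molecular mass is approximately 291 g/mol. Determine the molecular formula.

C8H10N4O8

Assume 100 g: 33.11 g C, 3.473 g H, 19.31 g N, 44.107 g O.
C: 33.11 g ÷ 12.01 g/mol = 2.757 mol
H: 3.473 g ÷ 1.008 g/mol = 3.445 mol
N: 19.31 g ÷ 14.01 g/mol = 1.378 mol
O: 44.107 g ÷ 16.00 g/mol = 2.757 mol
Divide by the smallest (1.378 mol N): C 2.000, H 2.500, N 1.000, O 2.000
Scaling by 2: C 4.00, H 5.00, N 2.00, O 4.00 → C4H5N2O4
Empirical-formula mass = 145.10 g/mol
n = 291 / 145.10 = 2.01 ≈ 2
Molecular formula = (C4H5N2O4)×2 = C8H10N4O8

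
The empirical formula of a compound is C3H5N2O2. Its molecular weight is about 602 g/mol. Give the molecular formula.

C18H30N12O12

Empirical-formula mass = 101.09 g/mol
n = 602 / 101.09 = 5.96 ≈ 6
Molecular formula = (C3H5N2O2)6 = C18H30N12O12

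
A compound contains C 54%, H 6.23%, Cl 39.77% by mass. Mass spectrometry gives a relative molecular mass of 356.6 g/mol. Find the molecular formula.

Assume 100 g: 54 g C, 6.23 g H, 39.77 g Cl.
C: 54 g ÷ 12.01 g/mol = 4.496 mol
H: 6.23 g ÷ 1.008 g/mol = 6.181 mol
Cl: 39.77 g ÷ 35.45 g/mol = 1.122 mol
Ratios (÷ 1.122): C 4.008, H 5.509, Cl 1.000
×2: C 8.02, H 11.02, Cl 2.00 → C8H11Cl2
Empirical-formula mass = 178.07 g/mol
n = 356.6 / 178.07 = 2.00 ≈ 2
Molecular formula = (C8H11Cl2)×2 = C16H22Cl4

C16H22Cl4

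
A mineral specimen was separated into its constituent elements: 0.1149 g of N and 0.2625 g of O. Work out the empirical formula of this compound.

NO2

n(N) = 0.1149/14.01 = 0.008201, n(O) = 0.2625/16.00 = 0.01641
Divide by the smallest (0.008201 mol N): N 1.000, O 2.000
→ NO2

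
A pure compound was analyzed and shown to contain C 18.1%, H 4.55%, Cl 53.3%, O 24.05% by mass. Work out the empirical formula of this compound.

CH3ClO

Assume 100 g: 18.1 g C, 4.55 g H, 53.3 g Cl, 24.05 g O.
Moles — C: 18.1 / 12.01 = 1.507 mol; H: 4.55 / 1.008 = 4.514 mol; Cl: 53.3 / 35.45 = 1.504 mol; O: 24.05 / 16.00 = 1.503 mol
Divide by the smallest (1.503 mol O): C 1.003, H 3.003, Cl 1.000, O 1.000
≈ 1:3:1:1 → CH3ClO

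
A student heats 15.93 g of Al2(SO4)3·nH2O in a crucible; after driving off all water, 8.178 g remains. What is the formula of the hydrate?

Mass of water lost = 15.93 − 8.178 = 7.752 g → 7.752 / 18.02 = 0.4302 mol H2O
Molar mass of Al2(SO4)3 = 342.17 g/mol → mol Al2(SO4)3 = 8.178 / 342.17 = 0.0239
n = 0.4302 / 0.0239 = 18.00 ≈ 18 → Al2(SO4)3·18H2O

Al2(SO4)3·18H2O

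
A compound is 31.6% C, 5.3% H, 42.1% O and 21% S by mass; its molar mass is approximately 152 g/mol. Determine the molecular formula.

Assume 100 g: 31.6 g C, 5.3 g H, 42.1 g O, 21 g S.
C: 31.6 g ÷ 12.01 g/mol = 2.631 mol
H: 5.3 g ÷ 1.008 g/mol = 5.258 mol
O: 42.1 g ÷ 16.00 g/mol = 2.631 mol
S: 21 g ÷ 32.07 g/mol = 0.6548 mol
Smallest is S at 0.6548 mol; normalising gives C 4.018, H 8.030, O 4.018, S 1.000
≈ 4:8:4:1 → C4H8O4S
Empirical-formula mass = 152.17 g/mol
n = 152 / 152.17 = 1.00 ≈ 1
Molecular formula = empirical formula = C4H8O4S

C4H8O4S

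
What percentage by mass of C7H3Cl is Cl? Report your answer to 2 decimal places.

Molar mass = 7(12.01) + 3(1.008) + 1(35.45) = 122.544 g/mol
Mass of Cl per mole = 1 × 35.45 = 35.450 g
% Cl = 35.450 / 122.544 × 100 = 28.93%

28.93%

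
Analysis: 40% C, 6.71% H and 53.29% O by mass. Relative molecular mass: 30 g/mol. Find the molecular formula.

Assume 100 g: 40 g C, 6.71 g H, 53.29 g O.
n(C) = 40/12.01 = 3.331, n(H) = 6.71/1.008 = 6.657, n(O) = 53.29/16.00 = 3.331
Divide by the smallest (3.331 mol C): C 1.000, H 1.999, O 1.000
Ratio ≈ 1:2:1, so the empirical formula is CH2O
Empirical-formula mass = 30.03 g/mol
n = 30 / 30.03 = 1.00 ≈ 1
Molecular formula = empirical formula = CH2O

CH2O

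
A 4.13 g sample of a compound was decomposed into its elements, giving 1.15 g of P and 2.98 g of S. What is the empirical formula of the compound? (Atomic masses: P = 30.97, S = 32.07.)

n(P) = 1.15/30.97 = 0.03713, n(S) = 2.98/32.07 = 0.09292
Smallest is P at 0.03713 mol; normalising gives P 1.000, S 2.502
Scaling by 2: P 2.00, S 5.00 → P2S5

P2S5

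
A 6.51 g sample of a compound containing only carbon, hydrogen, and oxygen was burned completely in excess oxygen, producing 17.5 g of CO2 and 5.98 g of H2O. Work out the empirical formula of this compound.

mol C = 17.5 / 44.01 = 0.3976; mass C = 0.3976 × 12.01 = 4.776 g
mol H = 2 × (5.98 / 18.02) = 0.6637; mass H = 0.6637 × 1.008 = 0.6690 g
mass O = 6.51 − (5.445) = 1.065 g → mol O = 0.06659
Smallest is O at 0.06659 mol; normalising gives C 5.972, H 9.968, O 1.000
≈ 6:10:1 → C6H10O

C6H10O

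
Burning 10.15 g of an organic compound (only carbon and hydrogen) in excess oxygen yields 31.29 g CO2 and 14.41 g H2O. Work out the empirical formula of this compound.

mol C = 31.29 / 44.01 = 0.7110; mass C = 0.7110 × 12.01 = 8.539 g
mol H = 2 × (14.41 / 18.02) = 1.599; mass H = 1.599 × 1.008 = 1.612 g
Divide by the smallest (0.711 mol C): C 1.000, H 2.249
Scaling by 4: C 4.00, H 9.00 → C4H9

C4H9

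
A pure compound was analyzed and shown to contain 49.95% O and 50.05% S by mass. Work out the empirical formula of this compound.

O2S

Assume 100 g: 49.95 g O, 50.05 g S.
O: 49.95 g ÷ 16.00 g/mol = 3.122 mol
S: 50.05 g ÷ 32.07 g/mol = 1.561 mol
Ratios (÷ 1.561): O 2.000, S 1.000
≈ 2:1 → O2S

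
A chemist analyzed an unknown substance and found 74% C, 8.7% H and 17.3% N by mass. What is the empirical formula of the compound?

C5H7N

Assume 100 g: 74 g C, 8.7 g H, 17.3 g N.
n(C) = 74/12.01 = 6.162, n(H) = 8.7/1.008 = 8.631, n(N) = 17.3/14.01 = 1.235
Smallest is N at 1.235 mol; normalising gives C 4.990, H 6.990, N 1.000
Ratio ≈ 5:7:1, so the empirical formula is C5H7N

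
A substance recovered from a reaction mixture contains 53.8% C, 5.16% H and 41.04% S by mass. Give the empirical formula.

Assume 100 g: 53.8 g C, 5.16 g H, 41.04 g S.
n(C) = 53.8/12.01 = 4.48, n(H) = 5.16/1.008 = 5.119, n(S) = 41.04/32.07 = 1.28
Smallest is S at 1.28 mol; normalising gives C 3.501, H 4.000, S 1.000
Scaling by 2: C 7.00, H 8.00, S 2.00 → C7H8S2

C7H8S2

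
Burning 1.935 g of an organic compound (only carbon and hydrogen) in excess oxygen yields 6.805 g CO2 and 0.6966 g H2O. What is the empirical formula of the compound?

C2H

mol C = 6.805 / 44.01 = 0.1546; mass C = 0.1546 × 12.01 = 1.857 g
mol H = 2 × (0.6966 / 18.02) = 0.07731; mass H = 0.07731 × 1.008 = 0.07793 g
Ratios (÷ 0.07731): C 2.000, H 1.000
→ C2H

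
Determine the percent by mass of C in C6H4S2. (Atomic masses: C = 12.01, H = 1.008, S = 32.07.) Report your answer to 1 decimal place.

51.4%

Molar mass = 6(12.01) + 4(1.008) + 2(32.07) = 140.232 g/mol
Mass of C per mole = 6 × 12.01 = 72.060 g
% C = 72.060 / 140.232 × 100 = 51.4%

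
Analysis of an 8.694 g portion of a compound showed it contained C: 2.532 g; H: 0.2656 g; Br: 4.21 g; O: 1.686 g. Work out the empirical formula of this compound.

C4H5BrO2

C: 2.532 g ÷ 12.01 g/mol = 0.2108 mol
H: 0.2656 g ÷ 1.008 g/mol = 0.2635 mol
Br: 4.21 g ÷ 79.90 g/mol = 0.05269 mol
O: 1.686 g ÷ 16.00 g/mol = 0.1054 mol
Smallest is Br at 0.05269 mol; normalising gives C 4.001, H 5.001, Br 1.000, O 2.000
Ratio ≈ 4:5:1:2, so the empirical formula is C4H5BrO2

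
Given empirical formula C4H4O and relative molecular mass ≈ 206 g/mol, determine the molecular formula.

C12H12O3

Empirical-formula mass = 68.07 g/mol
n = 206 / 68.07 = 3.03 ≈ 3
Molecular formula = (C4H4O)3 = C12H12O3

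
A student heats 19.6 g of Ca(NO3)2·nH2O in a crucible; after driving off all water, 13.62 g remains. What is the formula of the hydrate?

Ca(NO3)2·4H2O

Mass of water lost = 19.6 − 13.62 = 5.98 g → 5.98 / 18.02 = 0.3319 mol H2O
Molar mass of Ca(NO3)2 = 164.10 g/mol → mol Ca(NO3)2 = 13.62 / 164.10 = 0.083
n = 0.3319 / 0.083 = 4.00 ≈ 4 → Ca(NO3)2·4H2O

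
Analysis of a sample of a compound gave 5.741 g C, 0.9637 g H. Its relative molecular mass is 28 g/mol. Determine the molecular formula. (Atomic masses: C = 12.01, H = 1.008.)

Moles — C: 5.741 / 12.01 = 0.478 mol; H: 0.9637 / 1.008 = 0.9561 mol
Smallest is C at 0.478 mol; normalising gives C 1.000, H 2.000
≈ 1:2 → CH2
Empirical-formula mass = 14.03 g/mol
n = 28 / 14.03 = 2.00 ≈ 2
Molecular formula = (CH2)×2 = C2H4

C2H4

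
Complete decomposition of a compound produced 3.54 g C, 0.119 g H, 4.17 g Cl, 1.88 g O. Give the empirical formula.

C5H2Cl2O2

C: 3.54 g ÷ 12.01 g/mol = 0.2948 mol
H: 0.119 g ÷ 1.008 g/mol = 0.1181 mol
Cl: 4.17 g ÷ 35.45 g/mol = 0.1176 mol
O: 1.88 g ÷ 16.00 g/mol = 0.1175 mol
Divide by the smallest (0.1175 mol O): C 2.509, H 1.005, Cl 1.001, O 1.000
Scaling by 2: C 5.02, H 2.01, Cl 2.00, O 2.00 → C5H2Cl2O2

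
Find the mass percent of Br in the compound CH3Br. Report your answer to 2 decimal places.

84.16%

Molar mass = 1(12.01) + 3(1.008) + 1(79.90) = 94.934 g/mol
Mass of Br per mole = 1 × 79.90 = 79.900 g
% Br = 79.900 / 94.934 × 100 = 84.16%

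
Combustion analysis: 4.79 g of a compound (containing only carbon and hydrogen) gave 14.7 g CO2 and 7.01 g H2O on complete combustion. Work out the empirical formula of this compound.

mol C = 14.7 / 44.01 = 0.3340; mass C = 0.3340 × 12.01 = 4.012 g
mol H = 2 × (7.01 / 18.02) = 0.7780; mass H = 0.7780 × 1.008 = 0.7842 g
Ratios (÷ 0.334): C 1.000, H 2.329
Scaling by 3: C 3.00, H 6.99 → C3H7

C3H7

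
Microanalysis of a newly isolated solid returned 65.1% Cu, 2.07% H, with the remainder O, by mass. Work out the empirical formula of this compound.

Assume 100 g: 65.1 g Cu, 2.07 g H, 32.83 g O.
Moles — Cu: 65.1 / 63.55 = 1.024 mol; H: 2.07 / 1.008 = 2.054 mol; O: 32.83 / 16.00 = 2.052 mol
Divide by the smallest (1.024 mol Cu): Cu 1.000, H 2.005, O 2.003
→ CuH2O2

CuH2O2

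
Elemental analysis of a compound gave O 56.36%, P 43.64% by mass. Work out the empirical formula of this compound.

O5P2

Assume 100 g: 56.36 g O, 43.64 g P.
O: 56.36 g ÷ 16.00 g/mol = 3.522 mol
P: 43.64 g ÷ 30.97 g/mol = 1.409 mol
Ratios (÷ 1.409): O 2.500, P 1.000
Multiply by 2: O 5.00, P 2.00 → O5P2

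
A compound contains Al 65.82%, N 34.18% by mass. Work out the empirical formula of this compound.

Assume 100 g: 65.82 g Al, 34.18 g N.
n(Al) = 65.82/26.98 = 2.44, n(N) = 34.18/14.01 = 2.44
Ratios (÷ 2.44): Al 1.000, N 1.000
≈ 1:1 → AlN

AlN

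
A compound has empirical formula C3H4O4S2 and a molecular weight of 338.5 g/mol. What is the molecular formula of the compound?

C6H8O8S4

Empirical-formula mass = 168.20 g/mol
n = 338.5 / 168.20 = 2.01 ≈ 2
Molecular formula = (C3H4O4S2)2 = C6H8O8S4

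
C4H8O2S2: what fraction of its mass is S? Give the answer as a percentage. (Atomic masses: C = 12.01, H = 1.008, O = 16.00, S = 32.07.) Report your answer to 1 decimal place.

42.1%

Molar mass = 4(12.01) + 8(1.008) + 2(16.00) + 2(32.07) = 152.244 g/mol
Mass of S per mole = 2 × 32.07 = 64.140 g
% S = 64.140 / 152.244 × 100 = 42.1%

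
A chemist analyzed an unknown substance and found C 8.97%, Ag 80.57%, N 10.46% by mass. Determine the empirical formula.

Assume 100 g: 8.97 g C, 80.57 g Ag, 10.46 g N.
n(C) = 8.97/12.01 = 0.7469, n(Ag) = 80.57/107.87 = 0.7469, n(N) = 10.46/14.01 = 0.7466
Divide by the smallest (0.7466 mol N): C 1.000, Ag 1.000, N 1.000
→ CAgN

CAgN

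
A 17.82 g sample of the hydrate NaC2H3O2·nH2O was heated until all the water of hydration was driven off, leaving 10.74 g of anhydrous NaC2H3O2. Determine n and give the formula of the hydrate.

Mass of water lost = 17.82 − 10.74 = 7.08 g → 7.08 / 18.02 = 0.3929 mol H2O
Molar mass of NaC2H3O2 = 82.03 g/mol → mol NaC2H3O2 = 10.74 / 82.03 = 0.1309
n = 0.3929 / 0.1309 = 3.00 ≈ 3 → NaC2H3O2·3H2O

NaC2H3O2·3H2O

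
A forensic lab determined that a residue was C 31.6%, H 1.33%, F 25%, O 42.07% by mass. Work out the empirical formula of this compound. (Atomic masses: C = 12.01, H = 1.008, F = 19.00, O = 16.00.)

C2HFO2

Assume 100 g: 31.6 g C, 1.33 g H, 25 g F, 42.07 g O.
Moles — C: 31.6 / 12.01 = 2.631 mol; H: 1.33 / 1.008 = 1.319 mol; F: 25 / 19.00 = 1.316 mol; O: 42.07 / 16.00 = 2.629 mol
Ratios (÷ 1.316): C 2.000, H 1.003, F 1.000, O 1.998
≈ 2:1:1:2 → C2HFO2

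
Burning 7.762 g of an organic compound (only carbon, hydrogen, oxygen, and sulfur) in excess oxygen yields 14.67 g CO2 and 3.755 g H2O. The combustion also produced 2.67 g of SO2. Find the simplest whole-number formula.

C8H10O3S

mol C = 14.67 / 44.01 = 0.3333; mass C = 0.3333 × 12.01 = 4.003 g
mol H = 2 × (3.755 / 18.02) = 0.4168; mass H = 0.4168 × 1.008 = 0.4201 g
mol S = 2.67 / 64.07 = 0.04167; mass S = 1.336 g
mass O = 7.762 − (5.760) = 2.002 g → mol O = 0.1251
Smallest is S at 0.04167 mol; normalising gives C 7.999, H 10.001, O 3.003, S 1.000
≈ 8:10:3:1 → C8H10O3S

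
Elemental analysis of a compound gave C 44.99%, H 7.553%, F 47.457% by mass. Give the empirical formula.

Assume 100 g: 44.99 g C, 7.553 g H, 47.457 g F.
Moles — C: 44.99 / 12.01 = 3.746 mol; H: 7.553 / 1.008 = 7.493 mol; F: 47.457 / 19.00 = 2.498 mol
Divide by the smallest (2.498 mol F): C 1.500, H 3.000, F 1.000
×2: C 3.00, H 6.00, F 2.00 → C3H6F2

C3H6F2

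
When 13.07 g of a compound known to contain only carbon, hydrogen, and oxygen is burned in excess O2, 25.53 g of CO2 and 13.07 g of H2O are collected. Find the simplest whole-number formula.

mol C = 25.53 / 44.01 = 0.5801; mass C = 0.5801 × 12.01 = 6.967 g
mol H = 2 × (13.07 / 18.02) = 1.451; mass H = 1.451 × 1.008 = 1.462 g
mass O = 13.07 − (8.429) = 4.641 g → mol O = 0.2901
Divide by the smallest (0.2901 mol O): C 2.000, H 5.001, O 1.000
→ C2H5O

C2H5O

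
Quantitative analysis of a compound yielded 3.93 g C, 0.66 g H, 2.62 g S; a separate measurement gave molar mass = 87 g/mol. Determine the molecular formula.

C: 3.93 g ÷ 12.01 g/mol = 0.3272 mol
H: 0.66 g ÷ 1.008 g/mol = 0.6548 mol
S: 2.62 g ÷ 32.07 g/mol = 0.0817 mol
Ratios (÷ 0.0817): C 4.005, H 8.015, S 1.000
≈ 4:8:1 → C4H8S
Empirical-formula mass = 88.17 g/mol
n = 87 / 88.17 = 0.99 ≈ 1
Molecular formula = empirical formula = C4H8S

C4H8S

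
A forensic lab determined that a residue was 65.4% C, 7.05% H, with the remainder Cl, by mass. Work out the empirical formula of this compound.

Assume 100 g: 65.4 g C, 7.05 g H, 27.55 g Cl.
C: 65.4 g ÷ 12.01 g/mol = 5.445 mol
H: 7.05 g ÷ 1.008 g/mol = 6.994 mol
Cl: 27.55 g ÷ 35.45 g/mol = 0.7772 mol
Ratios (÷ 0.7772): C 7.007, H 9.000, Cl 1.000
Ratio ≈ 7:9:1, so the empirical formula is C7H9Cl

C7H9Cl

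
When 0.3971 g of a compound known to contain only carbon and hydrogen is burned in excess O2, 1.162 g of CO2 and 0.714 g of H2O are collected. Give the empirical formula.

CH3

mol C = 1.162 / 44.01 = 0.02640; mass C = 0.02640 × 12.01 = 0.3171 g
mol H = 2 × (0.714 / 18.02) = 0.07925; mass H = 0.07925 × 1.008 = 0.07988 g
Ratios (÷ 0.0264): C 1.000, H 3.001
≈ 1:3 → CH3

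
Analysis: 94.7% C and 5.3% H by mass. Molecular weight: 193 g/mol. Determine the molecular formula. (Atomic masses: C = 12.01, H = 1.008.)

C15H10

Assume 100 g: 94.7 g C, 5.3 g H.
Moles — C: 94.7 / 12.01 = 7.885 mol; H: 5.3 / 1.008 = 5.258 mol
Divide by the smallest (5.258 mol H): C 1.500, H 1.000
Multiply by 2: C 3.00, H 2.00 → C3H2
Empirical-formula mass = 38.05 g/mol
n = 193 / 38.05 = 5.07 ≈ 5
Molecular formula = (C3H2)×5 = C15H10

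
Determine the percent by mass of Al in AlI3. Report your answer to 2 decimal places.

Molar mass = 1(26.98) + 3(126.90) = 407.680 g/mol
Mass of Al per mole = 1 × 26.98 = 26.980 g
% Al = 26.980 / 407.680 × 100 = 6.62%

6.62%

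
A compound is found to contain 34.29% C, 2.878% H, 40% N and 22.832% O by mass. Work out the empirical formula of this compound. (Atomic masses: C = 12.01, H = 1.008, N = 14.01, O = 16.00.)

C2H2N2O

Assume 100 g: 34.29 g C, 2.878 g H, 40 g N, 22.832 g O.
C: 34.29 g ÷ 12.01 g/mol = 2.855 mol
H: 2.878 g ÷ 1.008 g/mol = 2.855 mol
N: 40 g ÷ 14.01 g/mol = 2.855 mol
O: 22.832 g ÷ 16.00 g/mol = 1.427 mol
Ratios (÷ 1.427): C 2.001, H 2.001, N 2.001, O 1.000
≈ 2:2:2:1 → C2H2N2O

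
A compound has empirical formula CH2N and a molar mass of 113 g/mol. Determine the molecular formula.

C4H8N4

Empirical-formula mass = 28.04 g/mol
n = 113 / 28.04 = 4.03 ≈ 4
Molecular formula = (CH2N)4 = C4H8N4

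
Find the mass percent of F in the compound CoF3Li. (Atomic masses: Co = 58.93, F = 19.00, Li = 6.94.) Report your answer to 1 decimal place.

46.4%

Molar mass = 1(58.93) + 3(19.00) + 1(6.94) = 122.870 g/mol
Mass of F per mole = 3 × 19.00 = 57.000 g
% F = 57.000 / 122.870 × 100 = 46.4%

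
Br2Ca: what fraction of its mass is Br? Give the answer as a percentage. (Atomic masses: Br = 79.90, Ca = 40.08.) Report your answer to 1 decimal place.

79.9%

Molar mass = 2(79.90) + 1(40.08) = 199.880 g/mol
Mass of Br per mole = 2 × 79.90 = 159.800 g
% Br = 159.800 / 199.880 × 100 = 79.9%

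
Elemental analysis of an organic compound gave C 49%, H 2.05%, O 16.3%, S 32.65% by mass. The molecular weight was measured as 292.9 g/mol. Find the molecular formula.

Assume 100 g: 49 g C, 2.05 g H, 16.3 g O, 32.65 g S.
n(C) = 49/12.01 = 4.08, n(H) = 2.05/1.008 = 2.034, n(O) = 16.3/16.00 = 1.019, n(S) = 32.65/32.07 = 1.018
Ratios (÷ 1.018): C 4.007, H 1.998, O 1.001, S 1.000
→ C4H2OS
Empirical-formula mass = 98.13 g/mol
n = 292.9 / 98.13 = 2.98 ≈ 3
Molecular formula = (C4H2OS)×3 = C12H6O3S3

C12H6O3S3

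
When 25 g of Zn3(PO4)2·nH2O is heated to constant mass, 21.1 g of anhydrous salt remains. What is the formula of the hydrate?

Zn3(PO4)2·4H2O

Mass of water lost = 25 − 21.1 = 3.9 g → 3.9 / 18.02 = 0.2164 mol H2O
Molar mass of Zn3(PO4)2 = 386.08 g/mol → mol Zn3(PO4)2 = 21.1 / 386.08 = 0.05465
n = 0.2164 / 0.05465 = 3.96 ≈ 4 → Zn3(PO4)2·4H2O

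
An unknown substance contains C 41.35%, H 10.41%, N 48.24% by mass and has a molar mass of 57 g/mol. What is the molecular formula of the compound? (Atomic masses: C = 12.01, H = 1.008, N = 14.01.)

C2H6N2

Assume 100 g: 41.35 g C, 10.41 g H, 48.24 g N.
C: 41.35 g ÷ 12.01 g/mol = 3.443 mol
H: 10.41 g ÷ 1.008 g/mol = 10.33 mol
N: 48.24 g ÷ 14.01 g/mol = 3.443 mol
Ratios (÷ 3.443): C 1.000, H 3.000, N 1.000
→ CH3N
Empirical-formula mass = 29.04 g/mol
n = 57 / 29.04 = 1.96 ≈ 2
Molecular formula = (CH3N)×2 = C2H6N2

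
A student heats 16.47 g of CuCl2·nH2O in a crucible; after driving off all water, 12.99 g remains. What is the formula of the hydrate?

Mass of water lost = 16.47 − 12.99 = 3.48 g → 3.48 / 18.02 = 0.1931 mol H2O
Molar mass of CuCl2 = 134.45 g/mol → mol CuCl2 = 12.99 / 134.45 = 0.09662
n = 0.1931 / 0.09662 = 2.00 ≈ 2 → CuCl2·2H2O

CuCl2·2H2O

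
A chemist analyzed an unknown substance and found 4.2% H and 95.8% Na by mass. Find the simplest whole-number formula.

Assume 100 g: 4.2 g H, 95.8 g Na.
H: 4.2 g ÷ 1.008 g/mol = 4.167 mol
Na: 95.8 g ÷ 22.99 g/mol = 4.167 mol
Smallest is H at 4.167 mol; normalising gives H 1.000, Na 1.000
≈ 1:1 → HNa

HNa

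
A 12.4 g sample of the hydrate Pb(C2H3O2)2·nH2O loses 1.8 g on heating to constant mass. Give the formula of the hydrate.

Mass of anhydrous Pb(C2H3O2)2 = 12.4 − 1.8 = 10.6 g
mol H2O = 1.8 / 18.02 = 0.09989
Molar mass of Pb(C2H3O2)2 = 325.29 g/mol → mol Pb(C2H3O2)2 = 10.6 / 325.29 = 0.03259
n = 0.09989 / 0.03259 = 3.07 ≈ 3 → Pb(C2H3O2)2·3H2O

Pb(C2H3O2)2·3H2O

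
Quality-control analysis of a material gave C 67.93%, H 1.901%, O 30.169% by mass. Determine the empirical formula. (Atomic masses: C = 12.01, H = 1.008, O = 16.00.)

C3HO

Assume 100 g: 67.93 g C, 1.901 g H, 30.169 g O.
C: 67.93 g ÷ 12.01 g/mol = 5.656 mol
H: 1.901 g ÷ 1.008 g/mol = 1.886 mol
O: 30.169 g ÷ 16.00 g/mol = 1.886 mol
Divide by the smallest (1.886 mol O): C 3.000, H 1.000, O 1.000
→ C3HO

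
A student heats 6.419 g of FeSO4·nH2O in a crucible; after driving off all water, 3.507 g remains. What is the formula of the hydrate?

FeSO4·7H2O

Mass of water lost = 6.419 − 3.507 = 2.912 g → 2.912 / 18.02 = 0.1616 mol H2O
Molar mass of FeSO4 = 151.92 g/mol → mol FeSO4 = 3.507 / 151.92 = 0.02308
n = 0.1616 / 0.02308 = 7.00 ≈ 7 → FeSO4·7H2O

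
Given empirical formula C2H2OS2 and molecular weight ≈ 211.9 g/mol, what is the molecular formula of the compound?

C4H4O2S4

Empirical-formula mass = 106.18 g/mol
n = 211.9 / 106.18 = 2.00 ≈ 2
Molecular formula = (C2H2OS2)2 = C4H4O2S4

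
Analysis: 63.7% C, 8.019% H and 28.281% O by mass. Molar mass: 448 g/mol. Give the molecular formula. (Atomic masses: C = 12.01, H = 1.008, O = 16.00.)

C24H36O8

Assume 100 g: 63.7 g C, 8.019 g H, 28.281 g O.
C: 63.7 g ÷ 12.01 g/mol = 5.304 mol
H: 8.019 g ÷ 1.008 g/mol = 7.955 mol
O: 28.281 g ÷ 16.00 g/mol = 1.768 mol
Smallest is O at 1.768 mol; normalising gives C 3.001, H 4.501, O 1.000
Multiply by 2: C 6.00, H 9.00, O 2.00 → C6H9O2
Empirical-formula mass = 113.13 g/mol
n = 448 / 113.13 = 3.96 ≈ 4
Molecular formula = (C6H9O2)×4 = C24H36O8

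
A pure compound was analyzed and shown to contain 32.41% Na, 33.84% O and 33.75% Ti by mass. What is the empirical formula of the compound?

Na2O3Ti

Assume 100 g: 32.41 g Na, 33.84 g O, 33.75 g Ti.
n(Na) = 32.41/22.99 = 1.41, n(O) = 33.84/16.00 = 2.115, n(Ti) = 33.75/47.87 = 0.705
Divide by the smallest (0.705 mol Ti): Na 2.000, O 3.000, Ti 1.000
→ Na2O3Ti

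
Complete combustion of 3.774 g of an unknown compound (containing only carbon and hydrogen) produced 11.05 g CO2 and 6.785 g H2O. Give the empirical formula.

CH3

mol C = 11.05 / 44.01 = 0.2511; mass C = 0.2511 × 12.01 = 3.015 g
mol H = 2 × (6.785 / 18.02) = 0.7531; mass H = 0.7531 × 1.008 = 0.7591 g
Smallest is C at 0.2511 mol; normalising gives C 1.000, H 2.999
Ratio ≈ 1:3, so the empirical formula is CH3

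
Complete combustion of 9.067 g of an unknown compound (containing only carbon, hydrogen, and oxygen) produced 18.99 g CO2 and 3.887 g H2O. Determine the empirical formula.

mol C = 18.99 / 44.01 = 0.4315; mass C = 0.4315 × 12.01 = 5.182 g
mol H = 2 × (3.887 / 18.02) = 0.4314; mass H = 0.4314 × 1.008 = 0.4349 g
mass O = 9.067 − (5.617) = 3.450 g → mol O = 0.2156
Ratios (÷ 0.2156): C 2.001, H 2.001, O 1.000
→ C2H2O

C2H2O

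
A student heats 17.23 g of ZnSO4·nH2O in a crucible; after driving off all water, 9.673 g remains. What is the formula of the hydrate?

ZnSO4·7H2O

Mass of water lost = 17.23 − 9.673 = 7.557 g → 7.557 / 18.02 = 0.4194 mol H2O
Molar mass of ZnSO4 = 161.45 g/mol → mol ZnSO4 = 9.673 / 161.45 = 0.05991
n = 0.4194 / 0.05991 = 7.00 ≈ 7 → ZnSO4·7H2O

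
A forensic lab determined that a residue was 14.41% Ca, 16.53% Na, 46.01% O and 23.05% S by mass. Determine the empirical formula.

Assume 100 g: 14.41 g Ca, 16.53 g Na, 46.01 g O, 23.05 g S.
Moles — Ca: 14.41 / 40.08 = 0.3595 mol; Na: 16.53 / 22.99 = 0.719 mol; O: 46.01 / 16.00 = 2.876 mol; S: 23.05 / 32.07 = 0.7187 mol
Divide by the smallest (0.3595 mol Ca): Ca 1.000, Na 2.000, O 7.998, S 1.999
Ratio ≈ 1:2:8:2, so the empirical formula is CaNa2O8S2

CaNa2O8S2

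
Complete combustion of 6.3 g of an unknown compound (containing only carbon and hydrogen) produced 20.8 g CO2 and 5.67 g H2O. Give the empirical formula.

C3H4

mol C = 20.8 / 44.01 = 0.4726; mass C = 0.4726 × 12.01 = 5.676 g
mol H = 2 × (5.67 / 18.02) = 0.6293; mass H = 0.6293 × 1.008 = 0.6343 g
Divide by the smallest (0.4726 mol C): C 1.000, H 1.332
×3: C 3.00, H 3.99 → C3H4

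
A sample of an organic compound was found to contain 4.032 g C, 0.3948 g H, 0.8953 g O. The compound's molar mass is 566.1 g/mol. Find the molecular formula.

Moles — C: 4.032 / 12.01 = 0.3357 mol; H: 0.3948 / 1.008 = 0.3917 mol; O: 0.8953 / 16.00 = 0.05596 mol
Smallest is O at 0.05596 mol; normalising gives C 6.000, H 7.000, O 1.000
≈ 6:7:1 → C6H7O
Empirical-formula mass = 95.12 g/mol
n = 566.1 / 95.12 = 5.95 ≈ 6
Molecular formula = (C6H7O)×6 = C36H42O6

C36H42O6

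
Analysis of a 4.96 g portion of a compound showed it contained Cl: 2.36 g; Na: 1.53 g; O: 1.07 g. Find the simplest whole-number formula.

Cl: 2.36 g ÷ 35.45 g/mol = 0.06657 mol
Na: 1.53 g ÷ 22.99 g/mol = 0.06655 mol
O: 1.07 g ÷ 16.00 g/mol = 0.06688 mol
Divide by the smallest (0.06655 mol Na): Cl 1.000, Na 1.000, O 1.005
→ ClNaO

ClNaO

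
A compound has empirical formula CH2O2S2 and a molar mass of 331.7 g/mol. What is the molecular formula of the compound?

C3H6O6S6

Empirical-formula mass = 110.17 g/mol
n = 331.7 / 110.17 = 3.01 ≈ 3
Molecular formula = (CH2O2S2)3 = C3H6O6S6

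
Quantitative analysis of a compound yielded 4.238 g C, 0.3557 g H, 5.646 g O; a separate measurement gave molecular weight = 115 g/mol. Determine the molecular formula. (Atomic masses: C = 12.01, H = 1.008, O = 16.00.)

n(C) = 4.238/12.01 = 0.3529, n(H) = 0.3557/1.008 = 0.3529, n(O) = 5.646/16.00 = 0.3529
Ratios (÷ 0.3529): C 1.000, H 1.000, O 1.000
Ratio ≈ 1:1:1, so the empirical formula is CHO
Empirical-formula mass = 29.02 g/mol
n = 115 / 29.02 = 3.96 ≈ 4
Molecular formula = (CHO)×4 = C4H4O4

C4H4O4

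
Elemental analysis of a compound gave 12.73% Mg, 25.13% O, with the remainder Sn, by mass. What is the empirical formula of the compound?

Assume 100 g: 12.73 g Mg, 25.13 g O, 62.14 g Sn.
Moles — Mg: 12.73 / 24.31 = 0.5237 mol; O: 25.13 / 16.00 = 1.571 mol; Sn: 62.14 / 118.71 = 0.5235 mol
Smallest is Sn at 0.5235 mol; normalising gives Mg 1.000, O 3.000, Sn 1.000
Ratio ≈ 1:3:1, so the empirical formula is MgO3Sn

MgO3Sn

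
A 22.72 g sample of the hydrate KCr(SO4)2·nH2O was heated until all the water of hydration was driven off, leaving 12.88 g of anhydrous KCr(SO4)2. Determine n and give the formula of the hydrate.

KCr(SO4)2·12H2O

Mass of water lost = 22.72 − 12.88 = 9.84 g → 9.84 / 18.02 = 0.5461 mol H2O
Molar mass of KCr(SO4)2 = 283.24 g/mol → mol KCr(SO4)2 = 12.88 / 283.24 = 0.04547
n = 0.5461 / 0.04547 = 12.01 ≈ 12 → KCr(SO4)2·12H2O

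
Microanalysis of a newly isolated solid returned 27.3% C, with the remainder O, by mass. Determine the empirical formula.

CO2

Assume 100 g: 27.3 g C, 72.7 g O.
C: 27.3 g ÷ 12.01 g/mol = 2.273 mol
O: 72.7 g ÷ 16.00 g/mol = 4.544 mol
Ratios (÷ 2.273): C 1.000, O 1.999
≈ 1:2 → CO2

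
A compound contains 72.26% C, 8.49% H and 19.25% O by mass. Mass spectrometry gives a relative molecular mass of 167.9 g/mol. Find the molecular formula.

C10H14O2

Assume 100 g: 72.26 g C, 8.49 g H, 19.25 g O.
Moles — C: 72.26 / 12.01 = 6.017 mol; H: 8.49 / 1.008 = 8.423 mol; O: 19.25 / 16.00 = 1.203 mol
Divide by the smallest (1.203 mol O): C 5.001, H 7.001, O 1.000
≈ 5:7:1 → C5H7O
Empirical-formula mass = 83.11 g/mol
n = 167.9 / 83.11 = 2.02 ≈ 2
Molecular formula = (C5H7O)×2 = C10H14O2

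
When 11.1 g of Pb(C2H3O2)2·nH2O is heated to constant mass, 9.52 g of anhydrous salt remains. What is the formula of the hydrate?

Mass of water lost = 11.1 − 9.52 = 1.58 g → 1.58 / 18.02 = 0.08768 mol H2O
Molar mass of Pb(C2H3O2)2 = 325.29 g/mol → mol Pb(C2H3O2)2 = 9.52 / 325.29 = 0.02927
n = 0.08768 / 0.02927 = 3.00 ≈ 3 → Pb(C2H3O2)2·3H2O

Pb(C2H3O2)2·3H2O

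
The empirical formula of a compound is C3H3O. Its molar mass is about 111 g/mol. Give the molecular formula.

Empirical-formula mass = 55.05 g/mol
n = 111 / 55.05 = 2.02 ≈ 2
Molecular formula = (C3H3O)2 = C6H6O2

C6H6O2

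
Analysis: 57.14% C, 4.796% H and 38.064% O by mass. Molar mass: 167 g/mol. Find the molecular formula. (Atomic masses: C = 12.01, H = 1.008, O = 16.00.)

Assume 100 g: 57.14 g C, 4.796 g H, 38.064 g O.
C: 57.14 g ÷ 12.01 g/mol = 4.758 mol
H: 4.796 g ÷ 1.008 g/mol = 4.758 mol
O: 38.064 g ÷ 16.00 g/mol = 2.379 mol
Ratios (÷ 2.379): C 2.000, H 2.000, O 1.000
→ C2H2O
Empirical-formula mass = 42.04 g/mol
n = 167 / 42.04 = 3.97 ≈ 4
Molecular formula = (C2H2O)×4 = C8H8O4

C8H8O4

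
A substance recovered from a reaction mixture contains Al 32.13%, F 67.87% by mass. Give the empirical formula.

AlF3

Assume 100 g: 32.13 g Al, 67.87 g F.
n(Al) = 32.13/26.98 = 1.191, n(F) = 67.87/19.00 = 3.572
Divide by the smallest (1.191 mol Al): Al 1.000, F 3.000
Ratio ≈ 1:3, so the empirical formula is AlF3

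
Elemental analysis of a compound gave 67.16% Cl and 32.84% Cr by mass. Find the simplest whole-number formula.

Cl3Cr

Assume 100 g: 67.16 g Cl, 32.84 g Cr.
Moles — Cl: 67.16 / 35.45 = 1.894 mol; Cr: 32.84 / 52.00 = 0.6315 mol
Ratios (÷ 0.6315): Cl 3.000, Cr 1.000
Ratio ≈ 3:1, so the empirical formula is Cl3Cr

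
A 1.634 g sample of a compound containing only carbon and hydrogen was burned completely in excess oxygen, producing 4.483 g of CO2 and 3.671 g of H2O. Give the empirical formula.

mol C = 4.483 / 44.01 = 0.1019; mass C = 0.1019 × 12.01 = 1.223 g
mol H = 2 × (3.671 / 18.02) = 0.4074; mass H = 0.4074 × 1.008 = 0.4107 g
Smallest is C at 0.1019 mol; normalising gives C 1.000, H 4.000
≈ 1:4 → CH4

CH4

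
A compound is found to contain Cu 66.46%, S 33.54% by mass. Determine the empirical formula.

Assume 100 g: 66.46 g Cu, 33.54 g S.
Moles — Cu: 66.46 / 63.55 = 1.046 mol; S: 33.54 / 32.07 = 1.046 mol
Ratios (÷ 1.046): Cu 1.000, S 1.000
→ CuS

CuS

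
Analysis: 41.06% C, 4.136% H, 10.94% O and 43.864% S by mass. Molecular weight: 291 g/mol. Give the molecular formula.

C10H12O2S4

Assume 100 g: 41.06 g C, 4.136 g H, 10.94 g O, 43.864 g S.
Moles — C: 41.06 / 12.01 = 3.419 mol; H: 4.136 / 1.008 = 4.103 mol; O: 10.94 / 16.00 = 0.6837 mol; S: 43.864 / 32.07 = 1.368 mol
Smallest is O at 0.6837 mol; normalising gives C 5.000, H 6.001, O 1.000, S 2.000
→ C5H6OS2
Empirical-formula mass = 146.24 g/mol
n = 291 / 146.24 = 1.99 ≈ 2
Molecular formula = (C5H6OS2)×2 = C10H12O2S4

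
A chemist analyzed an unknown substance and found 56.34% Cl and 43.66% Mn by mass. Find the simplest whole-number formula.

Assume 100 g: 56.34 g Cl, 43.66 g Mn.
Moles — Cl: 56.34 / 35.45 = 1.589 mol; Mn: 43.66 / 54.94 = 0.7947 mol
Ratios (÷ 0.7947): Cl 2.000, Mn 1.000
→ Cl2Mn

Cl2Mn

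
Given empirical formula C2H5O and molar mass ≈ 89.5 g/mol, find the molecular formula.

C4H10O2

Empirical-formula mass = 45.06 g/mol
n = 89.5 / 45.06 = 1.99 ≈ 2
Molecular formula = (C2H5O)2 = C4H10O2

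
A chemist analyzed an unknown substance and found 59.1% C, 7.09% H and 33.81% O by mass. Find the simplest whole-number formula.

C7H10O3

Assume 100 g: 59.1 g C, 7.09 g H, 33.81 g O.
Moles — C: 59.1 / 12.01 = 4.921 mol; H: 7.09 / 1.008 = 7.034 mol; O: 33.81 / 16.00 = 2.113 mol
Smallest is O at 2.113 mol; normalising gives C 2.329, H 3.329, O 1.000
Scaling by 3: C 6.99, H 9.99, O 3.00 → C7H10O3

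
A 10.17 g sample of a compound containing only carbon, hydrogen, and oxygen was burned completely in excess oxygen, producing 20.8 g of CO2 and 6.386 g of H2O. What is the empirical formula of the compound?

C2H3O

mol C = 20.8 / 44.01 = 0.4726; mass C = 0.4726 × 12.01 = 5.676 g
mol H = 2 × (6.386 / 18.02) = 0.7088; mass H = 0.7088 × 1.008 = 0.7144 g
mass O = 10.17 − (6.391) = 3.779 g → mol O = 0.2362
Smallest is O at 0.2362 mol; normalising gives C 2.001, H 3.001, O 1.000
Ratio ≈ 2:3:1, so the empirical formula is C2H3O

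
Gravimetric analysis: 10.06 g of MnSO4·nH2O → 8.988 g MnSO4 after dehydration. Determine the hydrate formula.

Mass of water lost = 10.06 − 8.988 = 1.072 g → 1.072 / 18.02 = 0.05949 mol H2O
Molar mass of MnSO4 = 151.01 g/mol → mol MnSO4 = 8.988 / 151.01 = 0.05952
n = 0.05949 / 0.05952 = 1.00 ≈ 1 → MnSO4·H2O

MnSO4·H2O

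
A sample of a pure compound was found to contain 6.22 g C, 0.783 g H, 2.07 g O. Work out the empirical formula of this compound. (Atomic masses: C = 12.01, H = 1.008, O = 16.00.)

n(C) = 6.22/12.01 = 0.5179, n(H) = 0.783/1.008 = 0.7768, n(O) = 2.07/16.00 = 0.1294
Smallest is O at 0.1294 mol; normalising gives C 4.003, H 6.004, O 1.000
Ratio ≈ 4:6:1, so the empirical formula is C4H6O

C4H6O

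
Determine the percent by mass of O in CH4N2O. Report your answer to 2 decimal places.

26.64%

Molar mass = 1(12.01) + 4(1.008) + 2(14.01) + 1(16.00) = 60.062 g/mol
Mass of O per mole = 1 × 16.00 = 16.000 g
% O = 16.000 / 60.062 × 100 = 26.64%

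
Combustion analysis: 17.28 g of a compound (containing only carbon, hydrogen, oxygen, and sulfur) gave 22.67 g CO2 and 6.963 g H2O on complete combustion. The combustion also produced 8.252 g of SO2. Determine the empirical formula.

C4H6O3S

mol C = 22.67 / 44.01 = 0.5151; mass C = 0.5151 × 12.01 = 6.186 g
mol H = 2 × (6.963 / 18.02) = 0.7728; mass H = 0.7728 × 1.008 = 0.7790 g
mol S = 8.252 / 64.07 = 0.1288; mass S = 4.131 g
mass O = 17.28 − (11.10) = 6.184 g → mol O = 0.3865
Divide by the smallest (0.1288 mol S): C 3.999, H 6.000, O 3.001, S 1.000
Ratio ≈ 4:6:3:1, so the empirical formula is C4H6O3S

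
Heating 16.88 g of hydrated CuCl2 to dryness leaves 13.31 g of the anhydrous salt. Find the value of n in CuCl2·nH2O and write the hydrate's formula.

Mass of water lost = 16.88 − 13.31 = 3.57 g → 3.57 / 18.02 = 0.1981 mol H2O
Molar mass of CuCl2 = 134.45 g/mol → mol CuCl2 = 13.31 / 134.45 = 0.099
n = 0.1981 / 0.099 = 2.00 ≈ 2 → CuCl2·2H2O

CuCl2·2H2O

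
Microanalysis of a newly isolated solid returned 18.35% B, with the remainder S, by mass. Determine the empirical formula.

B2S3

Assume 100 g: 18.35 g B, 81.65 g S.
n(B) = 18.35/10.81 = 1.698, n(S) = 81.65/32.07 = 2.546
Smallest is B at 1.698 mol; normalising gives B 1.000, S 1.500
Multiply by 2: B 2.00, S 3.00 → B2S3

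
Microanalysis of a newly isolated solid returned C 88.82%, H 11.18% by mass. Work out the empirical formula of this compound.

C2H3

Assume 100 g: 88.82 g C, 11.18 g H.
C: 88.82 g ÷ 12.01 g/mol = 7.396 mol
H: 11.18 g ÷ 1.008 g/mol = 11.09 mol
Ratios (÷ 7.396): C 1.000, H 1.500
Scaling by 2: C 2.00, H 3.00 → C2H3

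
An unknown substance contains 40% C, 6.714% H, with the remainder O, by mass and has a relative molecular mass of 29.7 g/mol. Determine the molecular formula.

CH2O

Assume 100 g: 40 g C, 6.714 g H, 53.286 g O.
C: 40 g ÷ 12.01 g/mol = 3.331 mol
H: 6.714 g ÷ 1.008 g/mol = 6.661 mol
O: 53.286 g ÷ 16.00 g/mol = 3.33 mol
Ratios (÷ 3.33): C 1.000, H 2.000, O 1.000
Ratio ≈ 1:2:1, so the empirical formula is CH2O
Empirical-formula mass = 30.03 g/mol
n = 29.7 / 30.03 = 0.99 ≈ 1
Molecular formula = empirical formula = CH2O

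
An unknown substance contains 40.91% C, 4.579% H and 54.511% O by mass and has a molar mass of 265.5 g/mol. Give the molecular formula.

C9H12O9

Assume 100 g: 40.91 g C, 4.579 g H, 54.511 g O.
Moles — C: 40.91 / 12.01 = 3.406 mol; H: 4.579 / 1.008 = 4.543 mol; O: 54.511 / 16.00 = 3.407 mol
Smallest is C at 3.406 mol; normalising gives C 1.000, H 1.334, O 1.000
Scaling by 3: C 3.00, H 4.00, O 3.00 → C3H4O3
Empirical-formula mass = 88.06 g/mol
n = 265.5 / 88.06 = 3.01 ≈ 3
Molecular formula = (C3H4O3)×3 = C9H12O9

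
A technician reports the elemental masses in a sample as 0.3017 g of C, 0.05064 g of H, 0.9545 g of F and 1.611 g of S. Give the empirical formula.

Moles — C: 0.3017 / 12.01 = 0.02512 mol; H: 0.05064 / 1.008 = 0.05024 mol; F: 0.9545 / 19.00 = 0.05024 mol; S: 1.611 / 32.07 = 0.05023 mol
Ratios (÷ 0.02512): C 1.000, H 2.000, F 2.000, S 2.000
≈ 1:2:2:2 → CH2F2S2

CH2F2S2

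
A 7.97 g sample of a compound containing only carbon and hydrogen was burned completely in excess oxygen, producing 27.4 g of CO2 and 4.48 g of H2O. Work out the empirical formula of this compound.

mol C = 27.4 / 44.01 = 0.6226; mass C = 0.6226 × 12.01 = 7.477 g
mol H = 2 × (4.48 / 18.02) = 0.4972; mass H = 0.4972 × 1.008 = 0.5012 g
Divide by the smallest (0.4972 mol H): C 1.252, H 1.000
×4: C 5.01, H 4.00 → C5H4

C5H4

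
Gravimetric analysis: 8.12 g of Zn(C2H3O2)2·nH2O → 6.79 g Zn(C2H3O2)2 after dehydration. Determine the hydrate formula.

Zn(C2H3O2)2·2H2O

Mass of water lost = 8.12 − 6.79 = 1.33 g → 1.33 / 18.02 = 0.07381 mol H2O
Molar mass of Zn(C2H3O2)2 = 183.47 g/mol → mol Zn(C2H3O2)2 = 6.79 / 183.47 = 0.03701
n = 0.07381 / 0.03701 = 1.99 ≈ 2 → Zn(C2H3O2)2·2H2O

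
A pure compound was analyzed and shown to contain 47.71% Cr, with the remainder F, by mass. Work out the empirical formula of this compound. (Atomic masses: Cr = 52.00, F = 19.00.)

CrF3

Assume 100 g: 47.71 g Cr, 52.29 g F.
n(Cr) = 47.71/52.00 = 0.9175, n(F) = 52.29/19.00 = 2.752
Smallest is Cr at 0.9175 mol; normalising gives Cr 1.000, F 3.000
Ratio ≈ 1:3, so the empirical formula is CrF3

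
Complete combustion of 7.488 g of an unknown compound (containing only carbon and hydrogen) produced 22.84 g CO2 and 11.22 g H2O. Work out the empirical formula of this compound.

C5H12

mol C = 22.84 / 44.01 = 0.5190; mass C = 0.5190 × 12.01 = 6.233 g
mol H = 2 × (11.22 / 18.02) = 1.245; mass H = 1.245 × 1.008 = 1.255 g
Ratios (÷ 0.519): C 1.000, H 2.400
Multiply by 5: C 5.00, H 12.00 → C5H12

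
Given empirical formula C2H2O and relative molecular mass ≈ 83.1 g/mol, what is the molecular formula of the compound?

C4H4O2

Empirical-formula mass = 42.04 g/mol
n = 83.1 / 42.04 = 1.98 ≈ 2
Molecular formula = (C2H2O)2 = C4H4O2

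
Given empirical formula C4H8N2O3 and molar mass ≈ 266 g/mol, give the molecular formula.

C8H16N4O6

Empirical-formula mass = 132.12 g/mol
n = 266 / 132.12 = 2.01 ≈ 2
Molecular formula = (C4H8N2O3)2 = C8H16N4O6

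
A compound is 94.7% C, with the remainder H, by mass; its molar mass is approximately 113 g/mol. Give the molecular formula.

C9H6

Assume 100 g: 94.7 g C, 5.3 g H.
C: 94.7 g ÷ 12.01 g/mol = 7.885 mol
H: 5.3 g ÷ 1.008 g/mol = 5.258 mol
Ratios (÷ 5.258): C 1.500, H 1.000
×2: C 3.00, H 2.00 → C3H2
Empirical-formula mass = 38.05 g/mol
n = 113 / 38.05 = 2.97 ≈ 3
Molecular formula = (C3H2)×3 = C9H6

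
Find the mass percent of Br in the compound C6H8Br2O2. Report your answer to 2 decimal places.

Molar mass = 6(12.01) + 8(1.008) + 2(79.90) + 2(16.00) = 271.924 g/mol
Mass of Br per mole = 2 × 79.90 = 159.800 g
% Br = 159.800 / 271.924 × 100 = 58.77%

58.77%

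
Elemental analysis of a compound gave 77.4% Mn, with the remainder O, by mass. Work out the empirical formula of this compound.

Assume 100 g: 77.4 g Mn, 22.6 g O.
n(Mn) = 77.4/54.94 = 1.409, n(O) = 22.6/16.00 = 1.413
Smallest is Mn at 1.409 mol; normalising gives Mn 1.000, O 1.003
≈ 1:1 → MnO

MnO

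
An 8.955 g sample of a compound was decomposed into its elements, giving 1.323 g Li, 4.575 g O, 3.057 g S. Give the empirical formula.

Li2O3S

n(Li) = 1.323/6.94 = 0.1906, n(O) = 4.575/16.00 = 0.2859, n(S) = 3.057/32.07 = 0.09532
Divide by the smallest (0.09532 mol S): Li 2.000, O 3.000, S 1.000
Ratio ≈ 2:3:1, so the empirical formula is Li2O3S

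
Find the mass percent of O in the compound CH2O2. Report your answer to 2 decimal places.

Molar mass = 1(12.01) + 2(1.008) + 2(16.00) = 46.026 g/mol
Mass of O per mole = 2 × 16.00 = 32.000 g
% O = 32.000 / 46.026 × 100 = 69.53%

69.53%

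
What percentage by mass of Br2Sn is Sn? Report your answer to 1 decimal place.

Molar mass = 2(79.90) + 1(118.71) = 278.510 g/mol
Mass of Sn per mole = 1 × 118.71 = 118.710 g
% Sn = 118.710 / 278.510 × 100 = 42.6%

42.6%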